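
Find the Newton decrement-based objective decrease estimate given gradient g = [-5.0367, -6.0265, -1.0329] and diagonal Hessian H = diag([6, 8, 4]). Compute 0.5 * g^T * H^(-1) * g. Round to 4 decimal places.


Step 1: H is diagonal, so H^(-1) * g = [-0.8395, -0.7533, -0.2582].
Step 2: g^T H^(-1) g = sum_i g_i^2 / H_ii
  = (-5.0367)^2/6 + (-6.0265)^2/8 + (-1.0329)^2/4
  = 4.2281 + 4.5398 + 0.2667 = 9.0346
Step 3: Objective decrease = 0.5 * g^T H^(-1) g = 4.5173


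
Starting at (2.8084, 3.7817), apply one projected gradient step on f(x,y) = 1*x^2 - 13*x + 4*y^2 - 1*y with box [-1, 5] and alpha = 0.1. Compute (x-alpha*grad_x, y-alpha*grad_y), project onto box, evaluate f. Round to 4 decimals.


Step 1: Compute gradient at (2.8084, 3.7817).
grad_x = 2*1*2.8084 - 13 = -7.3832
grad_y = 2*4*3.7817 - 1 = 29.2536
Step 2: Gradient step.
x_raw = 2.8084 - 0.1*-7.3832 = 3.5467
y_raw = 3.7817 - 0.1*29.2536 = 0.8563
Step 3: Project onto [-1, 5].
x_proj = clip(3.5467) = 3.5467
y_proj = clip(0.8563) = 0.8563
Step 4: Evaluate f.
f(3.5467, 0.8563) = -31.4512


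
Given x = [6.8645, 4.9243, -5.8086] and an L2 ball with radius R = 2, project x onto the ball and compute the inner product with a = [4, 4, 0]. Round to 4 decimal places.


Step 1: Compute ||x|| (intermediates to 6 decimals).
||x|| = sqrt(6.8645^2 + 4.9243^2 + (-5.8086)^2) = 10.252313
Step 2: Project.
Since ||x|| > R, scale = R/||x|| = 2/10.252313 = 0.195078, proj(x) = scale * x
proj(x) = [1.339113, 0.960623, -1.13313]
Step 3: Dot product.
a^T * proj(x) = 4*1.339113 + 4*0.960623 + 0*(-1.13313) = 9.1989


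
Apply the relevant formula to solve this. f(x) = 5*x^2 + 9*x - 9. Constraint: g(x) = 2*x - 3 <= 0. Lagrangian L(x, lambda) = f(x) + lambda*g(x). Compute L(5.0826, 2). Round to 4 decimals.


Step 1: Evaluate f(x).
f(5.0826) = 5*5.0826^2 + 9*5.0826 - 9 = 165.9075
Step 2: Evaluate g(x).
g(5.0826) = 2*5.0826 - 3 = 7.1652
Step 3: Compute Lagrangian.
L = 165.9075 + 2*7.1652 = 180.2379


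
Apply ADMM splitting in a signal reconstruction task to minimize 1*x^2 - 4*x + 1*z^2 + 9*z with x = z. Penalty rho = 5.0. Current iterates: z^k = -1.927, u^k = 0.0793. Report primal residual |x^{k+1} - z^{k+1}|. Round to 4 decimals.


ADMM iteration with rho = 5.0, z^k = -1.927, u^k = 0.0793
Step 1: x-update.
Minimize 1*x^2 - 4*x + (5.0/2)*(x + 1.927 + 0.0793)^2
FOC: (2*1 + 5.0)*x = 4 + 5.0*(-1.927 - 0.0793)
x^{k+1} = -0.8616
Step 2: z-update.
Minimize 1*z^2 + 9*z + (5.0/2)*(-0.8616 - z + 0.0793)^2
FOC: (2*1 + 5.0)*z = -9 + 5.0*(-0.8616 + 0.0793)
z^{k+1} = -1.8445
Step 3: u-update.
u^{k+1} = 0.0793 - 0.8616 + 1.8445 = 1.0622
Step 4: Primal residual = |-0.8616 + 1.8445| = 0.9829


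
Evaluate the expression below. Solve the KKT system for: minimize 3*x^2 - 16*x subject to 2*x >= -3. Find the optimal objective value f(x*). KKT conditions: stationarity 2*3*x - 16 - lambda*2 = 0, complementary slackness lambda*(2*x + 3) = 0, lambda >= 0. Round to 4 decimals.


Step 1: Try lambda = 0 (constraint inactive).
Stationarity: 2*3*x - 16 = 0
x* = 16/(2*3) = 8/3 = 2.6667 (rounded; the exact value 8/3 is used below)
Check constraint: 2*2.6667 = 5.3334 >= -3 -- satisfied.
Step 2: Compute optimal value.
f(x*) = 3*(8/3)^2 - 16*(8/3) = -21.3333


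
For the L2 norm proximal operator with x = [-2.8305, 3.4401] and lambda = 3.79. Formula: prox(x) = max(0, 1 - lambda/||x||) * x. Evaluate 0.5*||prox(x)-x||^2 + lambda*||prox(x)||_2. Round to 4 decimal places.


Step 1: Compute ||x||.
||x|| = 4.4549
Step 2: Compute scaling factor.
scale = max(0, 1 - 3.79/4.4549) = 0.1492
Step 3: prox(x) = [-0.4224, 0.5134]
||prox(x)|| = 0.6649
Step 4: Proximal objective.
0.5*||prox-x||^2 = 7.1821
lambda*||prox|| = 2.52
Total = 9.702


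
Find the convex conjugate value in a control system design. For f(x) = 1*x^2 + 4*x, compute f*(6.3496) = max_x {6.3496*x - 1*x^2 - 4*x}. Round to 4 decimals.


f*(y) = sup_x {y*x - a*x^2 - b*x} = sup_x {(y-b)*x - a*x^2}
FOC: (y - b) - 2a*x = 0 => x* = (y - b)/(2a)
x* = (6.3496 - 4)/(2*1) = 1.1748
f*(6.3496) = (y-b)^2/(4a) = (6.3496 - 4)^2/(4*1)
= 5.5206/4 = 1.3802


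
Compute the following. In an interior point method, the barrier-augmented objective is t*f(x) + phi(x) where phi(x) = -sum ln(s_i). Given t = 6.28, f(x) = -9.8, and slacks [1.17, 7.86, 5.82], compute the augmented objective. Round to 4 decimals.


Step 1: Compute log-barrier.
ln values: [0.157, 2.0618, 1.7613]
phi = -(0.157 + 2.0618 + 1.7613) = -3.9801
Step 2: Compute augmented objective.
t*f(x) = 6.28*-9.8 = -61.544
Total = -61.544 - 3.9801 = -65.5241


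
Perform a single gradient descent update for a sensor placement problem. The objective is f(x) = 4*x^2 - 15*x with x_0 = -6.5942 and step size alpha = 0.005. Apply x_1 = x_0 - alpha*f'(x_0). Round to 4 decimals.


We compute the gradient at x_0 and apply the update.
f'(x) = 8*x - 15
f'(-6.5942) = 8*-6.5942 - 15 = -67.7536
x_1 = -6.5942 - 0.005*-67.7536 = -6.2554


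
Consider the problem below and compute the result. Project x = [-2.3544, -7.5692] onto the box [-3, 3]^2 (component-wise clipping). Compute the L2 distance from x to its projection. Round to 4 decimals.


Project each component onto [-3, 3].
clip(-2.3544) = -2.3544, clip(-7.5692) = -3.0
Projection = [-2.3544, -3.0]
Squared diffs: [0.0, 20.8776]
Distance = sqrt(20.8776) = 4.5692


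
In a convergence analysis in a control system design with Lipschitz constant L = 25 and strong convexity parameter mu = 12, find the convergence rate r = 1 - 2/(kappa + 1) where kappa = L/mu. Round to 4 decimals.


Step 1: Compute the condition number.
kappa = L/mu = 25/12 = 2.0833
Step 2: Compute the convergence rate.
r = 1 - 2/(kappa + 1) = 1 - 2*mu/(L + mu) = (L - mu)/(L + mu) = 13/37 = 0.3514


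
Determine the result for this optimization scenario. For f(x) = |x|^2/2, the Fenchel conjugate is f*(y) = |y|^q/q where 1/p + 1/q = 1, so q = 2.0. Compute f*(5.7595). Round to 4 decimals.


The conjugate exponent q satisfies 1/p + 1/q = 1.
p = 2, so q = 2/(2 - 1) = 2.0
|y|^q = 5.7595^2.0 = 33.1718
f*(5.7595) = 33.1718 / 2.0 = 16.5859


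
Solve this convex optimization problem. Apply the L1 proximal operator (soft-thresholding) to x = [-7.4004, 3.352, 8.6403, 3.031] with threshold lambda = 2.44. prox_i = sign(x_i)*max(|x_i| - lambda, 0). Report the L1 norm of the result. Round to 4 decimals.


Soft-thresholding with lambda = 2.44:
prox(-7.4004) = sign(-7.4004)*max(|-7.4004| - 2.44, 0) = -4.9604
prox(3.352) = sign(3.352)*max(|3.352| - 2.44, 0) = 0.912
prox(8.6403) = sign(8.6403)*max(|8.6403| - 2.44, 0) = 6.2003
prox(3.031) = sign(3.031)*max(|3.031| - 2.44, 0) = 0.591
prox(x) = [-4.9604, 0.912, 6.2003, 0.591]
||prox(x)||_1 = 4.9604 + 0.912 + 6.2003 + 0.591 = 12.6637


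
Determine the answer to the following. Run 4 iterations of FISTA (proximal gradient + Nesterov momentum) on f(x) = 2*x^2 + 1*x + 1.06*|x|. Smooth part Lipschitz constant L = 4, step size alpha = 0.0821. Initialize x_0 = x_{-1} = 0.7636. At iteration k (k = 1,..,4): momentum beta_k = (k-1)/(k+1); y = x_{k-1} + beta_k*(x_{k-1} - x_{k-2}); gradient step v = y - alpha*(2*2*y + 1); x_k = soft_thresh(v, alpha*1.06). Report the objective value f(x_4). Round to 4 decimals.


FISTA on f(x) = 2*x^2 + 1*x + 1.06*|x|
L = 4, alpha = 0.0821
Iteration 1: beta = 0.0, y = 0.7636 + 0.0*(0.7636 - 0.7636) = 0.7636
  grad(y) = 4.0544, v = y - alpha*grad = 0.4307
  prox(v) = soft_thresh(0.4307, 0.087) = 0.3437
Iteration 2: beta = 0.3333, y = 0.3437 + 0.3333*(0.3437 - 0.7636) = 0.2037
  grad(y) = 1.815, v = y - alpha*grad = 0.0547
  prox(v) = soft_thresh(0.0547, 0.087) = 0.0
Iteration 3: beta = 0.5, y = 0.0 + 0.5*(0.0 - 0.3437) = -0.1719
  grad(y) = 0.3126, v = y - alpha*grad = -0.1975
  prox(v) = soft_thresh(-0.1975, 0.087) = -0.1105
Iteration 4: beta = 0.6, y = -0.1105 + 0.6*(-0.1105 - 0.0) = -0.1768
  grad(y) = 0.2929, v = y - alpha*grad = -0.2008
  prox(v) = soft_thresh(-0.2008, 0.087) = -0.1138
f(x_4) = 2*(-0.1138)^2 + 1*(-0.1138) + 1.06*|-0.1138| = 0.0327


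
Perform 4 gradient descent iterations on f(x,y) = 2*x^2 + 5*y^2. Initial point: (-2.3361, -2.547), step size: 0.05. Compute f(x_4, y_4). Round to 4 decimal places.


Gradient descent on f(x,y) = 2*x^2 + 5*y^2.
Starting point: (-2.3361, -2.547), alpha = 0.05
Step 1: grad_x = 2*2*-2.3361 = -9.3444, grad_y = 2*5*-2.547 = -25.47
  x_1 = -2.3361 - 0.05*-9.3444 = -1.8689
  y_1 = -2.547 - 0.05*-25.47 = -1.2735
Step 2: grad_x = 2*2*-1.8689 = -7.4755, grad_y = 2*5*-1.2735 = -12.735
  x_2 = -1.8689 - 0.05*-7.4755 = -1.4951
  y_2 = -1.2735 - 0.05*-12.735 = -0.6368
Step 3: grad_x = 2*2*-1.4951 = -5.9804, grad_y = 2*5*-0.6368 = -6.3675
  x_3 = -1.4951 - 0.05*-5.9804 = -1.1961
  y_3 = -0.6368 - 0.05*-6.3675 = -0.3184
Step 4: grad_x = 2*2*-1.1961 = -4.7843, grad_y = 2*5*-0.3184 = -3.1838
  x_4 = -1.1961 - 0.05*-4.7843 = -0.9569
  y_4 = -0.3184 - 0.05*-3.1838 = -0.1592
f(-0.9569, -0.1592) = 2*(-0.9569)^2 + 5*(-0.1592)^2 = 1.9579


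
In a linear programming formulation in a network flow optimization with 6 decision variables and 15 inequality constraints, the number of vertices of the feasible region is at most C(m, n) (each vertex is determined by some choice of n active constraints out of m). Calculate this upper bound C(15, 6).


Each vertex corresponds to some choice of n active constraints out of m, so the number of vertices is at most C(m, n) = m! / (n!(m-n)!).
m = 15, n = 6
Numerator: 15 * 14 * 13 * 12 * 11 * 10
Denominator: 6! = 720
C(15, 6) = 5005


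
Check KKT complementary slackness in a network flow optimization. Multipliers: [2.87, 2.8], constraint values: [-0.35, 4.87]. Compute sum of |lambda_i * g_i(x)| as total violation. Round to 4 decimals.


KKT complementary slackness check:
lambda_1 * g_1 = 2.87 * -0.35 = -1.0045
lambda_2 * g_2 = 2.8 * 4.87 = 13.636
Total violation = 1.0045 + 13.636 = 14.6405


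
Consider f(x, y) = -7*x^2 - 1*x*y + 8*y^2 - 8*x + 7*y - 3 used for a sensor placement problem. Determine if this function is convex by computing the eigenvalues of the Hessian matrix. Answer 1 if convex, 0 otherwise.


The Hessian of f(x,y) = -7*x^2 - 1*x*y + 8*y^2 - 8*x + 7*y - 3 is:
H = [[-14, -1], [-1, 16]]
Trace = -14 + 16 = 2
Determinant = -14*16 - (-1)^2 = -225
Discriminant = (2)^2 - 4*-225 = 904.0
Eigenvalues: lambda_1 = -14.0333, lambda_2 = 16.0333
The function is not convex.

0


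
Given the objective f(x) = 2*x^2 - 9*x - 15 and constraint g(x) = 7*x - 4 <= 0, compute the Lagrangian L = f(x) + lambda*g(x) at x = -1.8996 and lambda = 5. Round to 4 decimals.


Step 1: Evaluate f(x).
f(-1.8996) = 2*(-1.8996)^2 - 9*(-1.8996) - 15 = 9.3134
Step 2: Evaluate g(x).
g(-1.8996) = 7*-1.8996 - 4 = -17.2972
Step 3: Compute Lagrangian.
L = 9.3134 + 5*-17.2972 = -77.1726


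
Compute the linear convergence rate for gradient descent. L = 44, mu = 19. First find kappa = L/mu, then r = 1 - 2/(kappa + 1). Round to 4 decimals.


Step 1: Compute the condition number.
kappa = L/mu = 44/19 = 2.3158
Step 2: Compute the convergence rate.
r = 1 - 2/(kappa + 1) = 1 - 2*mu/(L + mu) = (L - mu)/(L + mu) = 25/63 = 0.3968


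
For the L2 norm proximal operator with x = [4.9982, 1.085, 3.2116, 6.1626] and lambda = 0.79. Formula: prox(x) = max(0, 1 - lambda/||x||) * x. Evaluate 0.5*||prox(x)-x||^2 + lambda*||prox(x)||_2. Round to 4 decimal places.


Step 1: Compute ||x||.
||x|| = 8.6285
Step 2: Compute scaling factor.
scale = max(0, 1 - 0.79/8.6285) = 0.9084
Step 3: prox(x) = [4.5406, 0.9857, 2.9176, 5.5984]
||prox(x)|| = 7.8385
Step 4: Proximal objective.
0.5*||prox-x||^2 = 0.3121
lambda*||prox|| = 6.1924
Total = 6.5045


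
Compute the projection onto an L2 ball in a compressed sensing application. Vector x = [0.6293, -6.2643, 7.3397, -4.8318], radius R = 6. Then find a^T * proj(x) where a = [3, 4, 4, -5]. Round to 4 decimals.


Step 1: Compute ||x|| (intermediates to 6 decimals).
||x|| = sqrt(0.6293^2 + (-6.2643)^2 + 7.3397^2 + (-4.8318)^2) = 10.809947
Step 2: Project.
Since ||x|| > R, scale = R/||x|| = 6/10.809947 = 0.555044, proj(x) = scale * x
proj(x) = [0.349289, -3.476962, 4.073856, -2.681862]
Step 3: Dot product.
a^T * proj(x) = 3*0.349289 + 4*(-3.476962) + 4*4.073856 - 5*(-2.681862) = 16.8448


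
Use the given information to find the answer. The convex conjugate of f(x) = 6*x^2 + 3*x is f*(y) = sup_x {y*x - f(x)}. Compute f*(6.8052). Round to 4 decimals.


f*(y) = sup_x {y*x - a*x^2 - b*x} = sup_x {(y-b)*x - a*x^2}
FOC: (y - b) - 2a*x = 0 => x* = (y - b)/(2a)
x* = (6.8052 - 3)/(2*6) = 0.3171
f*(6.8052) = (y-b)^2/(4a) = (6.8052 - 3)^2/(4*6)
= 14.4795/24 = 0.6033


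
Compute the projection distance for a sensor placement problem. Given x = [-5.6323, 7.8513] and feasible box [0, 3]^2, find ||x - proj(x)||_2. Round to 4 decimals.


Project each component onto [0, 3].
clip(-5.6323) = 0.0, clip(7.8513) = 3.0
Projection = [0.0, 3.0]
Squared diffs: [31.7228, 23.5351]
Distance = sqrt(55.2579) = 7.4336


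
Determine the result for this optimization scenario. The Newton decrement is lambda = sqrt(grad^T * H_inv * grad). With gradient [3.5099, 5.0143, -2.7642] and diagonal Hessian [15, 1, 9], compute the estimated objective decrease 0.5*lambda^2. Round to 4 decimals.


Step 1: H is diagonal, so H^(-1) * g = [0.234, 5.0143, -0.3071].
Step 2: g^T H^(-1) g = sum_i g_i^2 / H_ii
  = (3.5099)^2/15 + (5.0143)^2/1 + (-2.7642)^2/9
  = 0.8213 + 25.1432 + 0.849 = 26.8135
Step 3: Objective decrease = 0.5 * g^T H^(-1) g = 13.4067


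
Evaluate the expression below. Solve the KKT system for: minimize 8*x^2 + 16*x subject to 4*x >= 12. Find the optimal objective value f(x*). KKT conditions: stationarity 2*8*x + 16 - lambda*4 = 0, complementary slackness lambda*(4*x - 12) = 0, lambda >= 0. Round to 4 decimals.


Step 1: Try lambda = 0 (constraint inactive).
x_unc = -16/(2*8) = -1.0
Check: 4*-1.0 = -4.0 < 12 -- violated!
Step 2: Constraint must be active: 4*x = 12
x* = 12/4 = 3.0
lambda = (2*8*3.0 + 16)/4 = 16.0
Step 3: Compute optimal value.
f(x*) = 8*3.0^2 + 16*3.0 = 120.0


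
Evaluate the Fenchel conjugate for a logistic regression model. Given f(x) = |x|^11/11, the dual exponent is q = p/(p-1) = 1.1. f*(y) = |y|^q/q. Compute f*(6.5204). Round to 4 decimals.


The conjugate exponent q satisfies 1/p + 1/q = 1.
p = 11, so q = 11/(11 - 1) = 1.1
|y|^q = 6.5204^1.1 = 7.8651
f*(6.5204) = 7.8651 / 1.1 = 7.15


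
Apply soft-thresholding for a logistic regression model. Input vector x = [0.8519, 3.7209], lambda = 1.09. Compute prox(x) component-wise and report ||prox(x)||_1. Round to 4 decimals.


Soft-thresholding with lambda = 1.09:
prox(0.8519) = sign(0.8519)*max(|0.8519| - 1.09, 0) = 0.0
prox(3.7209) = sign(3.7209)*max(|3.7209| - 1.09, 0) = 2.6309
prox(x) = [0.0, 2.6309]
||prox(x)||_1 = 0.0 + 2.6309 = 2.6309


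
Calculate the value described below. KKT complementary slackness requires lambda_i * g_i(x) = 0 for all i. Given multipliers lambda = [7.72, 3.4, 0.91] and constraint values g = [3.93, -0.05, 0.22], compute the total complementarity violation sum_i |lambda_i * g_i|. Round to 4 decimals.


KKT complementary slackness check:
lambda_1 * g_1 = 7.72 * 3.93 = 30.3396
lambda_2 * g_2 = 3.4 * -0.05 = -0.17
lambda_3 * g_3 = 0.91 * 0.22 = 0.2002
Total violation = 30.3396 + 0.17 + 0.2002 = 30.7098


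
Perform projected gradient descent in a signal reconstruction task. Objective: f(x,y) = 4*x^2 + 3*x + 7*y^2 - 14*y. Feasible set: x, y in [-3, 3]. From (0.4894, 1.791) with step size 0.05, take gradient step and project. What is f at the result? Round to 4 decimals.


Step 1: Compute gradient at (0.4894, 1.791).
grad_x = 2*4*0.4894 + 3 = 6.9152
grad_y = 2*7*1.791 - 14 = 11.074
Step 2: Gradient step.
x_raw = 0.4894 - 0.05*6.9152 = 0.1436
y_raw = 1.791 - 0.05*11.074 = 1.2373
Step 3: Project onto [-3, 3].
x_proj = clip(0.1436) = 0.1436
y_proj = clip(1.2373) = 1.2373
Step 4: Evaluate f.
f(0.1436, 1.2373) = -6.0924


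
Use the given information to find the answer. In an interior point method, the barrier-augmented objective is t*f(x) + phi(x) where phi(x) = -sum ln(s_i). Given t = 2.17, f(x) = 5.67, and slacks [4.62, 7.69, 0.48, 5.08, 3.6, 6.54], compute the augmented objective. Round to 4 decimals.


Step 1: Compute log-barrier.
ln values: [1.5304, 2.0399, -0.734, 1.6253, 1.2809, 1.8779]
phi = -(1.5304 + 2.0399 - 0.734 + 1.6253 + 1.2809 + 1.8779) = -7.6205
Step 2: Compute augmented objective.
t*f(x) = 2.17*5.67 = 12.3039
Total = 12.3039 - 7.6205 = 4.6834


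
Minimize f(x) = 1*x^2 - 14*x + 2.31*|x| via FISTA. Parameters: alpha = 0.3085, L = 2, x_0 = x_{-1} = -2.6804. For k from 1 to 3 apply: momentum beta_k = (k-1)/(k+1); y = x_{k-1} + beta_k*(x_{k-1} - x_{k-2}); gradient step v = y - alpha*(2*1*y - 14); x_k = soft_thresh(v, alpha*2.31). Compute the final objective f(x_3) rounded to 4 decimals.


FISTA on f(x) = 1*x^2 - 14*x + 2.31*|x|
L = 2, alpha = 0.3085
Iteration 1: beta = 0.0, y = -2.6804 + 0.0*(-2.6804 + 2.6804) = -2.6804
  grad(y) = -19.3608, v = y - alpha*grad = 3.2924
  prox(v) = soft_thresh(3.2924, 0.7126) = 2.5798
Iteration 2: beta = 0.3333, y = 2.5798 + 0.3333*(2.5798 + 2.6804) = 4.3332
  grad(y) = -5.3337, v = y - alpha*grad = 5.9786
  prox(v) = soft_thresh(5.9786, 0.7126) = 5.266
Iteration 3: beta = 0.5, y = 5.266 + 0.5*(5.266 - 2.5798) = 6.6091
  grad(y) = -0.7819, v = y - alpha*grad = 6.8503
  prox(v) = soft_thresh(6.8503, 0.7126) = 6.1376
f(x_3) = 1*6.1376^2 - 14*6.1376 + 2.31*|6.1376| = -34.0784


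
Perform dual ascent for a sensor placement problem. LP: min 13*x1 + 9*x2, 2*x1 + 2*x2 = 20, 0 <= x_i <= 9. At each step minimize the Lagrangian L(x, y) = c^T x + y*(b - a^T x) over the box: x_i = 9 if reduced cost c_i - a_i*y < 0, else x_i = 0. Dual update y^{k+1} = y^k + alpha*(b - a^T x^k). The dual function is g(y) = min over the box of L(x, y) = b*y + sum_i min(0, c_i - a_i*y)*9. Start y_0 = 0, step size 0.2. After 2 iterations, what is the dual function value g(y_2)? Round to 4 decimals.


Dual ascent for LP: min 13*x1 + 9*x2, 2*x1 + 2*x2 = 20, 0 <= x_i <= 9
Step 1: y^k = 0.0, reduced costs: (13.0, 9.0)
  x^k = (0.0, 0.0), subgradient = b - a^T x = 20.0
  y^{k+1} = 0.0 + 0.2*20.0 = 4.0
Step 2: y^k = 4.0, reduced costs: (5.0, 1.0)
  x^k = (0.0, 0.0), subgradient = b - a^T x = 20.0
  y^{k+1} = 4.0 + 0.2*20.0 = 8.0
Dual objective at y_2 = 8.0: reduced costs (-3.0, -7.0), box minimizer x = (9.0, 9.0)
g(y_2) = b*y + (c1 - a1*y)*x1 + (c2 - a2*y)*x2 = 20*8.0 + (-3.0)*9.0 + (-7.0)*9.0 = 160.0 - 27.0 - 63.0 = 70.0


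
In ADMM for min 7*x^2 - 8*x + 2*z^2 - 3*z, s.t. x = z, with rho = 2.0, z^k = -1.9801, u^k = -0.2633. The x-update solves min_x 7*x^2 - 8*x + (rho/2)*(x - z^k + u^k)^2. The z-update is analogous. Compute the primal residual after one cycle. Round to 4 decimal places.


ADMM iteration with rho = 2.0, z^k = -1.9801, u^k = -0.2633
Step 1: x-update.
Minimize 7*x^2 - 8*x + (2.0/2)*(x + 1.9801 - 0.2633)^2
FOC: (2*7 + 2.0)*x = 8 + 2.0*(-1.9801 + 0.2633)
x^{k+1} = 0.2854
Step 2: z-update.
Minimize 2*z^2 - 3*z + (2.0/2)*(0.2854 - z - 0.2633)^2
FOC: (2*2 + 2.0)*z = 3 + 2.0*(0.2854 - 0.2633)
z^{k+1} = 0.5074
Step 3: u-update.
u^{k+1} = -0.2633 + 0.2854 - 0.5074 = -0.4853
Step 4: Primal residual = |0.2854 - 0.5074| = 0.222


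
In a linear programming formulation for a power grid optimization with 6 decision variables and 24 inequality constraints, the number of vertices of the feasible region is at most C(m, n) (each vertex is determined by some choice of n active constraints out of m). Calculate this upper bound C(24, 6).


Each vertex corresponds to some choice of n active constraints out of m, so the number of vertices is at most C(m, n) = m! / (n!(m-n)!).
m = 24, n = 6
Numerator: 24 * 23 * 22 * 21 * 20 * 19
Denominator: 6! = 720
C(24, 6) = 134596


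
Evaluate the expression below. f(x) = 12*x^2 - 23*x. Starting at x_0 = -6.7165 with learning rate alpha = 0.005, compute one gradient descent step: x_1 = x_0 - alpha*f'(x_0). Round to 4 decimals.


We compute the gradient at x_0 and apply the update.
f'(x) = 24*x - 23
f'(-6.7165) = 24*-6.7165 - 23 = -184.196
x_1 = -6.7165 - 0.005*-184.196 = -5.7955


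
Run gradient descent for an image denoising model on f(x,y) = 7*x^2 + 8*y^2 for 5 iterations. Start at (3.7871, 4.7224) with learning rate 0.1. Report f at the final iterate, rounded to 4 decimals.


Gradient descent on f(x,y) = 7*x^2 + 8*y^2.
Starting point: (3.7871, 4.7224), alpha = 0.1
Step 1: grad_x = 2*7*3.7871 = 53.0194, grad_y = 2*8*4.7224 = 75.5584
  x_1 = 3.7871 - 0.1*53.0194 = -1.5148
  y_1 = 4.7224 - 0.1*75.5584 = -2.8334
Step 2: grad_x = 2*7*-1.5148 = -21.2078, grad_y = 2*8*-2.8334 = -45.335
  x_2 = -1.5148 - 0.1*-21.2078 = 0.6059
  y_2 = -2.8334 - 0.1*-45.335 = 1.7001
Step 3: grad_x = 2*7*0.6059 = 8.4831, grad_y = 2*8*1.7001 = 27.201
  x_3 = 0.6059 - 0.1*8.4831 = -0.2424
  y_3 = 1.7001 - 0.1*27.201 = -1.02
Step 4: grad_x = 2*7*-0.2424 = -3.3932, grad_y = 2*8*-1.02 = -16.3206
  x_4 = -0.2424 - 0.1*-3.3932 = 0.0969
  y_4 = -1.02 - 0.1*-16.3206 = 0.612
Step 5: grad_x = 2*7*0.0969 = 1.3573, grad_y = 2*8*0.612 = 9.7924
  x_5 = 0.0969 - 0.1*1.3573 = -0.0388
  y_5 = 0.612 - 0.1*9.7924 = -0.3672
f(-0.0388, -0.3672) = 7*(-0.0388)^2 + 8*(-0.3672)^2 = 1.0893


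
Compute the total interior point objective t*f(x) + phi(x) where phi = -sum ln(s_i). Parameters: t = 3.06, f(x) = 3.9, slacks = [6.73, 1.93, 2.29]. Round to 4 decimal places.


Step 1: Compute log-barrier.
ln values: [1.9066, 0.6575, 0.8286]
phi = -(1.9066 + 0.6575 + 0.8286) = -3.3926
Step 2: Compute augmented objective.
t*f(x) = 3.06*3.9 = 11.934
Total = 11.934 - 3.3926 = 8.5414


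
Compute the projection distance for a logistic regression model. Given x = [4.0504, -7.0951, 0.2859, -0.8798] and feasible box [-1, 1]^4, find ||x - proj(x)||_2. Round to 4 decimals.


Project each component onto [-1, 1].
clip(4.0504) = 1.0, clip(-7.0951) = -1.0, clip(0.2859) = 0.2859, clip(-0.8798) = -0.8798
Projection = [1.0, -1.0, 0.2859, -0.8798]
Squared diffs: [9.3049, 37.1502, 0.0, 0.0]
Distance = sqrt(46.4551) = 6.8158


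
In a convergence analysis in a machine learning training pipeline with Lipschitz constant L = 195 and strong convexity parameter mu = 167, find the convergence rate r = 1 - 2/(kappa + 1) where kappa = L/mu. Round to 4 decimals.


Step 1: Compute the condition number.
kappa = L/mu = 195/167 = 1.1677
Step 2: Compute the convergence rate.
r = 1 - 2/(kappa + 1) = 1 - 2*mu/(L + mu) = (L - mu)/(L + mu) = 28/362 = 0.0773


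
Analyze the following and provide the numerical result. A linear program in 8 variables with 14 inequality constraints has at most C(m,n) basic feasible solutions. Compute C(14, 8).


Each vertex corresponds to some choice of n active constraints out of m, so the number of vertices is at most C(m, n) = m! / (n!(m-n)!).
m = 14, n = 8
Numerator: 14 * 13 * 12 * 11 * 10 * 9 * 8 * 7
Denominator: 8! = 40320
C(14, 8) = 3003


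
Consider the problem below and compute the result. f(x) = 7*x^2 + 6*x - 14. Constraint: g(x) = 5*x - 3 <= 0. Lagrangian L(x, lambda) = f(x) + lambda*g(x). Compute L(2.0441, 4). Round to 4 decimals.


Step 1: Evaluate f(x).
f(2.0441) = 7*2.0441^2 + 6*2.0441 - 14 = 27.513
Step 2: Evaluate g(x).
g(2.0441) = 5*2.0441 - 3 = 7.2205
Step 3: Compute Lagrangian.
L = 27.513 + 4*7.2205 = 56.395


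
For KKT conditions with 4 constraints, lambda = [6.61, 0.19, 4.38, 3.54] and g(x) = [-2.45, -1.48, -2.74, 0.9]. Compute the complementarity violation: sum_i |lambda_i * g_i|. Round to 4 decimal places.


KKT complementary slackness check:
lambda_1 * g_1 = 6.61 * -2.45 = -16.1945
lambda_2 * g_2 = 0.19 * -1.48 = -0.2812
lambda_3 * g_3 = 4.38 * -2.74 = -12.0012
lambda_4 * g_4 = 3.54 * 0.9 = 3.186
Total violation = 16.1945 + 0.2812 + 12.0012 + 3.186 = 31.6629


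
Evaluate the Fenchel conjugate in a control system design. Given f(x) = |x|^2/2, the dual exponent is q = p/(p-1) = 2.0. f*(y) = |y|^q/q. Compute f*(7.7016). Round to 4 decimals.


The conjugate exponent q satisfies 1/p + 1/q = 1.
p = 2, so q = 2/(2 - 1) = 2.0
|y|^q = 7.7016^2.0 = 59.3146
f*(7.7016) = 59.3146 / 2.0 = 29.6573


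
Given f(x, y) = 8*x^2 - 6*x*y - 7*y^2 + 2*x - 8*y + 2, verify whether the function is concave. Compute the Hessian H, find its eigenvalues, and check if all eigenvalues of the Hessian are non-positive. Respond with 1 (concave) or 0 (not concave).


The Hessian of f(x,y) = 8*x^2 - 6*x*y - 7*y^2 + 2*x - 8*y + 2 is:
H = [[16, -6], [-6, -14]]
Trace = 16 - 14 = 2
Determinant = 16*-14 - (-6)^2 = -260
Discriminant = (2)^2 - 4*-260 = 1044.0
Eigenvalues: lambda_1 = -15.1555, lambda_2 = 17.1555
The function is not concave.

0


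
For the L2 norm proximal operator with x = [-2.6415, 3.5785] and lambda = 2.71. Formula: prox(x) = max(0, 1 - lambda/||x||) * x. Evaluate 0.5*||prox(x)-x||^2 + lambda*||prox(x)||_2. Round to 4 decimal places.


Step 1: Compute ||x||.
||x|| = 4.4478
Step 2: Compute scaling factor.
scale = max(0, 1 - 2.71/4.4478) = 0.3907
Step 3: prox(x) = [-1.0321, 1.3982]
||prox(x)|| = 1.7378
Step 4: Proximal objective.
0.5*||prox-x||^2 = 3.6721
lambda*||prox|| = 4.7094
Total = 8.3816


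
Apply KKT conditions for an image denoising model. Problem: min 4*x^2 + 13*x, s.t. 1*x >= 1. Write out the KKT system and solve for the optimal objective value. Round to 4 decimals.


Step 1: Try lambda = 0 (constraint inactive).
x_unc = -13/(2*4) = -1.625
Check: 1*-1.625 = -1.625 < 1 -- violated!
Step 2: Constraint must be active: 1*x = 1
x* = 1/1 = 1.0
lambda = (2*4*1.0 + 13)/1 = 21.0
Step 3: Compute optimal value.
f(x*) = 4*1.0^2 + 13*1.0 = 17.0


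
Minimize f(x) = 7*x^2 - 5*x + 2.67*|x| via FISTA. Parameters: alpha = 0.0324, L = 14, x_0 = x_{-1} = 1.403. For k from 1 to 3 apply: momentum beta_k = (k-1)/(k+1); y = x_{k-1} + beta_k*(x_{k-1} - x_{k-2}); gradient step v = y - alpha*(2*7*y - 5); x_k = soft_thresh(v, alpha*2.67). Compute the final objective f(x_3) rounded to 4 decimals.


FISTA on f(x) = 7*x^2 - 5*x + 2.67*|x|
L = 14, alpha = 0.0324
Iteration 1: beta = 0.0, y = 1.403 + 0.0*(1.403 - 1.403) = 1.403
  grad(y) = 14.642, v = y - alpha*grad = 0.9286
  prox(v) = soft_thresh(0.9286, 0.0865) = 0.8421
Iteration 2: beta = 0.3333, y = 0.8421 + 0.3333*(0.8421 - 1.403) = 0.6551
  grad(y) = 4.1717, v = y - alpha*grad = 0.52
  prox(v) = soft_thresh(0.52, 0.0865) = 0.4335
Iteration 3: beta = 0.5, y = 0.4335 + 0.5*(0.4335 - 0.8421) = 0.2291
  grad(y) = -1.7922, v = y - alpha*grad = 0.2872
  prox(v) = soft_thresh(0.2872, 0.0865) = 0.2007
f(x_3) = 7*0.2007^2 - 5*0.2007 + 2.67*|0.2007| = -0.1857


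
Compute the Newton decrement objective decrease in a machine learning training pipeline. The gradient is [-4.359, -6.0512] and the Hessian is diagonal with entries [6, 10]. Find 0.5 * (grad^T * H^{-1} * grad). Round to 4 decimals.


Step 1: H is diagonal, so H^(-1) * g = [-0.7265, -0.6051].
Step 2: g^T H^(-1) g = sum_i g_i^2 / H_ii
  = (-4.359)^2/6 + (-6.0512)^2/10
  = 3.1668 + 3.6617 = 6.8285
Step 3: Objective decrease = 0.5 * g^T H^(-1) g = 3.4143


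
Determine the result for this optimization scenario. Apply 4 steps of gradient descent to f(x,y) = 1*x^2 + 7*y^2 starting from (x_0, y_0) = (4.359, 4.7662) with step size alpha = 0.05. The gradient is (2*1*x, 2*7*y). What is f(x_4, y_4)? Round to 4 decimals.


Gradient descent on f(x,y) = 1*x^2 + 7*y^2.
Starting point: (4.359, 4.7662), alpha = 0.05
Step 1: grad_x = 2*1*4.359 = 8.718, grad_y = 2*7*4.7662 = 66.7268
  x_1 = 4.359 - 0.05*8.718 = 3.9231
  y_1 = 4.7662 - 0.05*66.7268 = 1.4299
Step 2: grad_x = 2*1*3.9231 = 7.8462, grad_y = 2*7*1.4299 = 20.018
  x_2 = 3.9231 - 0.05*7.8462 = 3.5308
  y_2 = 1.4299 - 0.05*20.018 = 0.429
Step 3: grad_x = 2*1*3.5308 = 7.0616, grad_y = 2*7*0.429 = 6.0054
  x_3 = 3.5308 - 0.05*7.0616 = 3.1777
  y_3 = 0.429 - 0.05*6.0054 = 0.1287
Step 4: grad_x = 2*1*3.1777 = 6.3554, grad_y = 2*7*0.1287 = 1.8016
  x_4 = 3.1777 - 0.05*6.3554 = 2.8599
  y_4 = 0.1287 - 0.05*1.8016 = 0.0386
f(2.8599, 0.0386) = 1*2.8599^2 + 7*0.0386^2 = 8.1897


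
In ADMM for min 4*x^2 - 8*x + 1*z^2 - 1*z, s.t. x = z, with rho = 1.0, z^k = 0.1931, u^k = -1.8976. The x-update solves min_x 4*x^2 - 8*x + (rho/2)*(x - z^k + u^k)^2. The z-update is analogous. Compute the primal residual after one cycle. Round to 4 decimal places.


ADMM iteration with rho = 1.0, z^k = 0.1931, u^k = -1.8976
Step 1: x-update.
Minimize 4*x^2 - 8*x + (1.0/2)*(x - 0.1931 - 1.8976)^2
FOC: (2*4 + 1.0)*x = 8 + 1.0*(0.1931 + 1.8976)
x^{k+1} = 1.1212
Step 2: z-update.
Minimize 1*z^2 - 1*z + (1.0/2)*(1.1212 - z - 1.8976)^2
FOC: (2*1 + 1.0)*z = 1 + 1.0*(1.1212 - 1.8976)
z^{k+1} = 0.0745
Step 3: u-update.
u^{k+1} = -1.8976 + 1.1212 - 0.0745 = -0.8509
Step 4: Primal residual = |1.1212 - 0.0745| = 1.0467


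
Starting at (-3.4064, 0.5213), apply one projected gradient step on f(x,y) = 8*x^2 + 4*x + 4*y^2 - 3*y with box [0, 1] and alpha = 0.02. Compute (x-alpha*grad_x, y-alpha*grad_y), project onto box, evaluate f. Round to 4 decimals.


Step 1: Compute gradient at (-3.4064, 0.5213).
grad_x = 2*8*-3.4064 + 4 = -50.5024
grad_y = 2*4*0.5213 - 3 = 1.1704
Step 2: Gradient step.
x_raw = -3.4064 - 0.02*-50.5024 = -2.3964
y_raw = 0.5213 - 0.02*1.1704 = 0.4979
Step 3: Project onto [0, 1].
x_proj = clip(-2.3964) = 0.0
y_proj = clip(0.4979) = 0.4979
Step 4: Evaluate f.
f(0.0, 0.4979) = -0.5021


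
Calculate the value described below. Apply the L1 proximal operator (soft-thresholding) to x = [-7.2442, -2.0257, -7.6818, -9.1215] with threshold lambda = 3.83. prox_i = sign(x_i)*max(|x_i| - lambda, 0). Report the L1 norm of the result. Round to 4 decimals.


Soft-thresholding with lambda = 3.83:
prox(-7.2442) = sign(-7.2442)*max(|-7.2442| - 3.83, 0) = -3.4142
prox(-2.0257) = sign(-2.0257)*max(|-2.0257| - 3.83, 0) = 0.0
prox(-7.6818) = sign(-7.6818)*max(|-7.6818| - 3.83, 0) = -3.8518
prox(-9.1215) = sign(-9.1215)*max(|-9.1215| - 3.83, 0) = -5.2915
prox(x) = [-3.4142, 0.0, -3.8518, -5.2915]
||prox(x)||_1 = 3.4142 + 0.0 + 3.8518 + 5.2915 = 12.5575


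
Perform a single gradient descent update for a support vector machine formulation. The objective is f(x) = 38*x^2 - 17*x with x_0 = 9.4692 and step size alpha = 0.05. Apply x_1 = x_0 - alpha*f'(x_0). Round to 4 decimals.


We compute the gradient at x_0 and apply the update.
f'(x) = 76*x - 17
f'(9.4692) = 76*9.4692 - 17 = 702.6592
x_1 = 9.4692 - 0.05*702.6592 = -25.6638


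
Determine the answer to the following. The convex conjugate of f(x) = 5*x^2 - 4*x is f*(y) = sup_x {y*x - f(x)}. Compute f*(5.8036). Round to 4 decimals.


f*(y) = sup_x {y*x - a*x^2 - b*x} = sup_x {(y-b)*x - a*x^2}
FOC: (y - b) - 2a*x = 0 => x* = (y - b)/(2a)
x* = (5.8036 + 4)/(2*5) = 0.9804
f*(5.8036) = (y-b)^2/(4a) = (5.8036 + 4)^2/(4*5)
= 96.1106/20 = 4.8055


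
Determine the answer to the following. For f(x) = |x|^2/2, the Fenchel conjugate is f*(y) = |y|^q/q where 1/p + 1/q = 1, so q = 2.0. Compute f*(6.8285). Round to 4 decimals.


The conjugate exponent q satisfies 1/p + 1/q = 1.
p = 2, so q = 2/(2 - 1) = 2.0
|y|^q = 6.8285^2.0 = 46.6284
f*(6.8285) = 46.6284 / 2.0 = 23.3142


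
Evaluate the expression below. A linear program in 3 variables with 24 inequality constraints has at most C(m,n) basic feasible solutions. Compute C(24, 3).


Each vertex corresponds to some choice of n active constraints out of m, so the number of vertices is at most C(m, n) = m! / (n!(m-n)!).
m = 24, n = 3
Numerator: 24 * 23 * 22
Denominator: 3! = 6
C(24, 3) = 2024


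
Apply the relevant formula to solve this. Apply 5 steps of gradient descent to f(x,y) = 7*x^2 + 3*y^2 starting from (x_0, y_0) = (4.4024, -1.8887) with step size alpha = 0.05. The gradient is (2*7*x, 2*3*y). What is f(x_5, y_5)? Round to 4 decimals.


Gradient descent on f(x,y) = 7*x^2 + 3*y^2.
Starting point: (4.4024, -1.8887), alpha = 0.05
Step 1: grad_x = 2*7*4.4024 = 61.6336, grad_y = 2*3*-1.8887 = -11.3322
  x_1 = 4.4024 - 0.05*61.6336 = 1.3207
  y_1 = -1.8887 - 0.05*-11.3322 = -1.3221
Step 2: grad_x = 2*7*1.3207 = 18.4901, grad_y = 2*3*-1.3221 = -7.9325
  x_2 = 1.3207 - 0.05*18.4901 = 0.3962
  y_2 = -1.3221 - 0.05*-7.9325 = -0.9255
Step 3: grad_x = 2*7*0.3962 = 5.547, grad_y = 2*3*-0.9255 = -5.5528
  x_3 = 0.3962 - 0.05*5.547 = 0.1189
  y_3 = -0.9255 - 0.05*-5.5528 = -0.6478
Step 4: grad_x = 2*7*0.1189 = 1.6641, grad_y = 2*3*-0.6478 = -3.8869
  x_4 = 0.1189 - 0.05*1.6641 = 0.0357
  y_4 = -0.6478 - 0.05*-3.8869 = -0.4535
Step 5: grad_x = 2*7*0.0357 = 0.4992, grad_y = 2*3*-0.4535 = -2.7209
  x_5 = 0.0357 - 0.05*0.4992 = 0.0107
  y_5 = -0.4535 - 0.05*-2.7209 = -0.3174
f(0.0107, -0.3174) = 7*0.0107^2 + 3*(-0.3174)^2 = 0.3031


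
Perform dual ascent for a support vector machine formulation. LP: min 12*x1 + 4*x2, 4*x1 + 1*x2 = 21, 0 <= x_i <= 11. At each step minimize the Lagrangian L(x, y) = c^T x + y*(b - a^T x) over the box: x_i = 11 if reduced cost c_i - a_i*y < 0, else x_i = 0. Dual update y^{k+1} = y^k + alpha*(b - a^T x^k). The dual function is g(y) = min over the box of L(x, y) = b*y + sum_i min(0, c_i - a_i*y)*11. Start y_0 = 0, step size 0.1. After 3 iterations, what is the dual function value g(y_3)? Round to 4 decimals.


Dual ascent for LP: min 12*x1 + 4*x2, 4*x1 + 1*x2 = 21, 0 <= x_i <= 11
Step 1: y^k = 0.0, reduced costs: (12.0, 4.0)
  x^k = (0.0, 0.0), subgradient = b - a^T x = 21.0
  y^{k+1} = 0.0 + 0.1*21.0 = 2.1
Step 2: y^k = 2.1, reduced costs: (3.6, 1.9)
  x^k = (0.0, 0.0), subgradient = b - a^T x = 21.0
  y^{k+1} = 2.1 + 0.1*21.0 = 4.2
Step 3: y^k = 4.2, reduced costs: (-4.8, -0.2)
  x^k = (11.0, 11.0), subgradient = b - a^T x = -34.0
  y^{k+1} = 4.2 + 0.1*-34.0 = 0.8
Dual objective at y_3 = 0.8: reduced costs (8.8, 3.2), box minimizer x = (0.0, 0.0)
g(y_3) = b*y + (c1 - a1*y)*x1 + (c2 - a2*y)*x2 = 21*0.8 + 8.8*0.0 + 3.2*0.0 = 16.8 + 0.0 + 0.0 = 16.8


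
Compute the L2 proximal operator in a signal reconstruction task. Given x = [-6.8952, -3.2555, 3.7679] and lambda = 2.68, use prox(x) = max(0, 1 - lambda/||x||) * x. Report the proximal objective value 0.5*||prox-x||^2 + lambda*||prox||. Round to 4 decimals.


Step 1: Compute ||x||.
||x|| = 8.5052
Step 2: Compute scaling factor.
scale = max(0, 1 - 2.68/8.5052) = 0.6849
Step 3: prox(x) = [-4.7225, -2.2297, 2.5806]
||prox(x)|| = 5.8252
Step 4: Proximal objective.
0.5*||prox-x||^2 = 3.5912
lambda*||prox|| = 15.6115
Total = 19.2028


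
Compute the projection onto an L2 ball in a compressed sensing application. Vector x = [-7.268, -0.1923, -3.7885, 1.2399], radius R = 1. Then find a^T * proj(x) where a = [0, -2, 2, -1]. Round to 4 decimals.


Step 1: Compute ||x|| (intermediates to 6 decimals).
||x|| = sqrt((-7.268)^2 + (-0.1923)^2 + (-3.7885)^2 + 1.2399^2) = 8.291615
Step 2: Project.
Since ||x|| > R, scale = R/||x|| = 1/8.291615 = 0.120604, proj(x) = scale * x
proj(x) = [-0.87655, -0.023192, -0.456908, 0.149537]
Step 3: Dot product.
a^T * proj(x) = 0*(-0.87655) - 2*(-0.023192) + 2*(-0.456908) - 1*0.149537 = -1.017


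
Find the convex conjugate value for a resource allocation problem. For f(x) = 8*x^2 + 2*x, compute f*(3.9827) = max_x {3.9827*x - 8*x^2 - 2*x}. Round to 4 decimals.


f*(y) = sup_x {y*x - a*x^2 - b*x} = sup_x {(y-b)*x - a*x^2}
FOC: (y - b) - 2a*x = 0 => x* = (y - b)/(2a)
x* = (3.9827 - 2)/(2*8) = 0.1239
f*(3.9827) = (y-b)^2/(4a) = (3.9827 - 2)^2/(4*8)
= 3.9311/32 = 0.1228


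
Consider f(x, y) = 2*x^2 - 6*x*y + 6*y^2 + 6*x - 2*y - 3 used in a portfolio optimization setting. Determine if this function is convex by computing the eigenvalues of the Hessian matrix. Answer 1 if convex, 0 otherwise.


The Hessian of f(x,y) = 2*x^2 - 6*x*y + 6*y^2 + 6*x - 2*y - 3 is:
H = [[4, -6], [-6, 12]]
Trace = 4 + 12 = 16
Determinant = 4*12 - (-6)^2 = 12
Discriminant = (16)^2 - 4*12 = 208.0
Eigenvalues: lambda_1 = 0.7889, lambda_2 = 15.2111
The function is convex.

1


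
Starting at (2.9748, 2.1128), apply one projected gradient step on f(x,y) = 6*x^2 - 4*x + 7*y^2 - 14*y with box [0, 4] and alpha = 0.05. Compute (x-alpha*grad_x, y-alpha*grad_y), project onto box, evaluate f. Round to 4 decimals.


Step 1: Compute gradient at (2.9748, 2.1128).
grad_x = 2*6*2.9748 - 4 = 31.6976
grad_y = 2*7*2.1128 - 14 = 15.5792
Step 2: Gradient step.
x_raw = 2.9748 - 0.05*31.6976 = 1.3899
y_raw = 2.1128 - 0.05*15.5792 = 1.3338
Step 3: Project onto [0, 4].
x_proj = clip(1.3899) = 1.3899
y_proj = clip(1.3338) = 1.3338
Step 4: Evaluate f.
f(1.3899, 1.3338) = -0.1883


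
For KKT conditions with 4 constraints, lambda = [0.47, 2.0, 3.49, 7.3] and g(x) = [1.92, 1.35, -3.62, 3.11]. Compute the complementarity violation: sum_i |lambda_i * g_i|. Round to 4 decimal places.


KKT complementary slackness check:
lambda_1 * g_1 = 0.47 * 1.92 = 0.9024
lambda_2 * g_2 = 2.0 * 1.35 = 2.7
lambda_3 * g_3 = 3.49 * -3.62 = -12.6338
lambda_4 * g_4 = 7.3 * 3.11 = 22.703
Total violation = 0.9024 + 2.7 + 12.6338 + 22.703 = 38.9392


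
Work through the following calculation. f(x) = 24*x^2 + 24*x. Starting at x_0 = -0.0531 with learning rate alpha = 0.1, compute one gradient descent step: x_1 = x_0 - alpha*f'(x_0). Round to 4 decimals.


We compute the gradient at x_0 and apply the update.
f'(x) = 48*x + 24
f'(-0.0531) = 48*-0.0531 + 24 = 21.4512
x_1 = -0.0531 - 0.1*21.4512 = -2.1982


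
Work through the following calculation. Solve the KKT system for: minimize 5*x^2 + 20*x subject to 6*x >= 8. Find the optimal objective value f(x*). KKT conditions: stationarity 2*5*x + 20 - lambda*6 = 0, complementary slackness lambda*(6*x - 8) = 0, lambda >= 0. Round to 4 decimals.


Step 1: Try lambda = 0 (constraint inactive).
x_unc = -20/(2*5) = -2.0
Check: 6*-2.0 = -12.0 < 8 -- violated!
Step 2: Constraint must be active: 6*x = 8
x* = 8/6 = 4/3 = 1.3333 (rounded; the exact value 4/3 is used below)
lambda = (2*5*(4/3) + 20)/6 = 5.5556
Step 3: Compute optimal value.
f(x*) = 5*(4/3)^2 + 20*(4/3) = 35.5556


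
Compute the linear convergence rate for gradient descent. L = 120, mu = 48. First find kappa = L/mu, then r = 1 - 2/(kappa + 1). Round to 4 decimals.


Step 1: Compute the condition number.
kappa = L/mu = 120/48 = 2.5
Step 2: Compute the convergence rate.
r = 1 - 2/(kappa + 1) = 1 - 2*mu/(L + mu) = (L - mu)/(L + mu) = 72/168 = 0.4286


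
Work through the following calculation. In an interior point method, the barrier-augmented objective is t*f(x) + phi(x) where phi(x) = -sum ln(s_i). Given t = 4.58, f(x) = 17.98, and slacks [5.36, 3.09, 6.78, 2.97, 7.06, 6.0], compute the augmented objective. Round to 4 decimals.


Step 1: Compute log-barrier.
ln values: [1.679, 1.1282, 1.914, 1.0886, 1.9544, 1.7918]
phi = -(1.679 + 1.1282 + 1.914 + 1.0886 + 1.9544 + 1.7918) = -9.5559
Step 2: Compute augmented objective.
t*f(x) = 4.58*17.98 = 82.3484
Total = 82.3484 - 9.5559 = 72.7925


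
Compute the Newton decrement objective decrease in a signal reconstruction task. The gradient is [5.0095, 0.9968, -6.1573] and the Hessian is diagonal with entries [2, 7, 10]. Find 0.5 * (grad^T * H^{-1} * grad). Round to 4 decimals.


Step 1: H is diagonal, so H^(-1) * g = [2.5048, 0.1424, -0.6157].
Step 2: g^T H^(-1) g = sum_i g_i^2 / H_ii
  = (5.0095)^2/2 + (0.9968)^2/7 + (-6.1573)^2/10
  = 12.5475 + 0.1419 + 3.7912 = 16.4807
Step 3: Objective decrease = 0.5 * g^T H^(-1) g = 8.2404


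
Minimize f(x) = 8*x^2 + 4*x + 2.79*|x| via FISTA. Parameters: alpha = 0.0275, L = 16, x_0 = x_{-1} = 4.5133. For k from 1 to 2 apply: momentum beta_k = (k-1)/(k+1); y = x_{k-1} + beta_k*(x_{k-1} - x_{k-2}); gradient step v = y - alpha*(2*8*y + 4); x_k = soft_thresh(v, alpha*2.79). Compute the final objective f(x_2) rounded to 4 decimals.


FISTA on f(x) = 8*x^2 + 4*x + 2.79*|x|
L = 16, alpha = 0.0275
Iteration 1: beta = 0.0, y = 4.5133 + 0.0*(4.5133 - 4.5133) = 4.5133
  grad(y) = 76.2128, v = y - alpha*grad = 2.4174
  prox(v) = soft_thresh(2.4174, 0.0767) = 2.3407
Iteration 2: beta = 0.3333, y = 2.3407 + 0.3333*(2.3407 - 4.5133) = 1.6165
  grad(y) = 29.8645, v = y - alpha*grad = 0.7953
  prox(v) = soft_thresh(0.7953, 0.0767) = 0.7185
f(x_2) = 8*0.7185^2 + 4*0.7185 + 2.79*|0.7185| = 9.0091


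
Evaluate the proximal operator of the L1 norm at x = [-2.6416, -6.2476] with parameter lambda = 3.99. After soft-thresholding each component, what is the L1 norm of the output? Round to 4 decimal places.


Soft-thresholding with lambda = 3.99:
prox(-2.6416) = sign(-2.6416)*max(|-2.6416| - 3.99, 0) = 0.0
prox(-6.2476) = sign(-6.2476)*max(|-6.2476| - 3.99, 0) = -2.2576
prox(x) = [0.0, -2.2576]
||prox(x)||_1 = 0.0 + 2.2576 = 2.2576
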